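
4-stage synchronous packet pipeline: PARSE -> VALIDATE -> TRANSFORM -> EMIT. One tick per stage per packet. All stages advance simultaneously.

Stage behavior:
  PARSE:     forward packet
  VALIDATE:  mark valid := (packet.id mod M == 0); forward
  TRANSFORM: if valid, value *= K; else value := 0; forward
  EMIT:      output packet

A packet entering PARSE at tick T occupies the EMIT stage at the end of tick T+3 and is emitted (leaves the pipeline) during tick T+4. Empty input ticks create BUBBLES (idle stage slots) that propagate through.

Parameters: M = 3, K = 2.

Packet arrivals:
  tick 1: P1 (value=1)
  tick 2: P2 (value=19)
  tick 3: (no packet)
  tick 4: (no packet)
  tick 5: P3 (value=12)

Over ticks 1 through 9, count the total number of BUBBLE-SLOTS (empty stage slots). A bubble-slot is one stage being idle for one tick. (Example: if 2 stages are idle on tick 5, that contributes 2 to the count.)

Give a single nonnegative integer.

Answer: 24

Derivation:
Tick 1: [PARSE:P1(v=1,ok=F), VALIDATE:-, TRANSFORM:-, EMIT:-] out:-; bubbles=3
Tick 2: [PARSE:P2(v=19,ok=F), VALIDATE:P1(v=1,ok=F), TRANSFORM:-, EMIT:-] out:-; bubbles=2
Tick 3: [PARSE:-, VALIDATE:P2(v=19,ok=F), TRANSFORM:P1(v=0,ok=F), EMIT:-] out:-; bubbles=2
Tick 4: [PARSE:-, VALIDATE:-, TRANSFORM:P2(v=0,ok=F), EMIT:P1(v=0,ok=F)] out:-; bubbles=2
Tick 5: [PARSE:P3(v=12,ok=F), VALIDATE:-, TRANSFORM:-, EMIT:P2(v=0,ok=F)] out:P1(v=0); bubbles=2
Tick 6: [PARSE:-, VALIDATE:P3(v=12,ok=T), TRANSFORM:-, EMIT:-] out:P2(v=0); bubbles=3
Tick 7: [PARSE:-, VALIDATE:-, TRANSFORM:P3(v=24,ok=T), EMIT:-] out:-; bubbles=3
Tick 8: [PARSE:-, VALIDATE:-, TRANSFORM:-, EMIT:P3(v=24,ok=T)] out:-; bubbles=3
Tick 9: [PARSE:-, VALIDATE:-, TRANSFORM:-, EMIT:-] out:P3(v=24); bubbles=4
Total bubble-slots: 24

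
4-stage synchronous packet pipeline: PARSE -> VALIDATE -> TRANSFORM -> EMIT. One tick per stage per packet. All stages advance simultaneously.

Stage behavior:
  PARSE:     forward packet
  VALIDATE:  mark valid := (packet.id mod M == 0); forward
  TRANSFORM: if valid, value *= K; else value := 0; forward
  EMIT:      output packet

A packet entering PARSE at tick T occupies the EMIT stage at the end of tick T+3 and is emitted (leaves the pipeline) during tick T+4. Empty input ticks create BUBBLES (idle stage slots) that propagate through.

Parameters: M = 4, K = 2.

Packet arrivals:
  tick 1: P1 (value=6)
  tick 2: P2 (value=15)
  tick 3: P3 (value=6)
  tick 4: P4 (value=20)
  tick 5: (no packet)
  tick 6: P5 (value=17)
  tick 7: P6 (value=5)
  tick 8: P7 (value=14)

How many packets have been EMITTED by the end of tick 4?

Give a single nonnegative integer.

Tick 1: [PARSE:P1(v=6,ok=F), VALIDATE:-, TRANSFORM:-, EMIT:-] out:-; in:P1
Tick 2: [PARSE:P2(v=15,ok=F), VALIDATE:P1(v=6,ok=F), TRANSFORM:-, EMIT:-] out:-; in:P2
Tick 3: [PARSE:P3(v=6,ok=F), VALIDATE:P2(v=15,ok=F), TRANSFORM:P1(v=0,ok=F), EMIT:-] out:-; in:P3
Tick 4: [PARSE:P4(v=20,ok=F), VALIDATE:P3(v=6,ok=F), TRANSFORM:P2(v=0,ok=F), EMIT:P1(v=0,ok=F)] out:-; in:P4
Emitted by tick 4: []

Answer: 0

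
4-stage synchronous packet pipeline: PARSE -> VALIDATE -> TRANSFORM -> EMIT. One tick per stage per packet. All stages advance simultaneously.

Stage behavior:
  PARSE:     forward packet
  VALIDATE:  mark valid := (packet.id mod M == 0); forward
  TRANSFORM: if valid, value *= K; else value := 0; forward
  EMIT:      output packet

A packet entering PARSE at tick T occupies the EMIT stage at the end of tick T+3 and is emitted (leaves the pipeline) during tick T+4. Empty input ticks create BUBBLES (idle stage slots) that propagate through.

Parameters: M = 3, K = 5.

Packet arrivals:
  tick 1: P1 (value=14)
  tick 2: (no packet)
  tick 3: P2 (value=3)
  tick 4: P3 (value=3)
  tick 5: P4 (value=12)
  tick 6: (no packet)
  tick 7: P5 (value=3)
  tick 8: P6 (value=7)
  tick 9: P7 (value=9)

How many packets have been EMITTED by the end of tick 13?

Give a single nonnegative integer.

Answer: 7

Derivation:
Tick 1: [PARSE:P1(v=14,ok=F), VALIDATE:-, TRANSFORM:-, EMIT:-] out:-; in:P1
Tick 2: [PARSE:-, VALIDATE:P1(v=14,ok=F), TRANSFORM:-, EMIT:-] out:-; in:-
Tick 3: [PARSE:P2(v=3,ok=F), VALIDATE:-, TRANSFORM:P1(v=0,ok=F), EMIT:-] out:-; in:P2
Tick 4: [PARSE:P3(v=3,ok=F), VALIDATE:P2(v=3,ok=F), TRANSFORM:-, EMIT:P1(v=0,ok=F)] out:-; in:P3
Tick 5: [PARSE:P4(v=12,ok=F), VALIDATE:P3(v=3,ok=T), TRANSFORM:P2(v=0,ok=F), EMIT:-] out:P1(v=0); in:P4
Tick 6: [PARSE:-, VALIDATE:P4(v=12,ok=F), TRANSFORM:P3(v=15,ok=T), EMIT:P2(v=0,ok=F)] out:-; in:-
Tick 7: [PARSE:P5(v=3,ok=F), VALIDATE:-, TRANSFORM:P4(v=0,ok=F), EMIT:P3(v=15,ok=T)] out:P2(v=0); in:P5
Tick 8: [PARSE:P6(v=7,ok=F), VALIDATE:P5(v=3,ok=F), TRANSFORM:-, EMIT:P4(v=0,ok=F)] out:P3(v=15); in:P6
Tick 9: [PARSE:P7(v=9,ok=F), VALIDATE:P6(v=7,ok=T), TRANSFORM:P5(v=0,ok=F), EMIT:-] out:P4(v=0); in:P7
Tick 10: [PARSE:-, VALIDATE:P7(v=9,ok=F), TRANSFORM:P6(v=35,ok=T), EMIT:P5(v=0,ok=F)] out:-; in:-
Tick 11: [PARSE:-, VALIDATE:-, TRANSFORM:P7(v=0,ok=F), EMIT:P6(v=35,ok=T)] out:P5(v=0); in:-
Tick 12: [PARSE:-, VALIDATE:-, TRANSFORM:-, EMIT:P7(v=0,ok=F)] out:P6(v=35); in:-
Tick 13: [PARSE:-, VALIDATE:-, TRANSFORM:-, EMIT:-] out:P7(v=0); in:-
Emitted by tick 13: ['P1', 'P2', 'P3', 'P4', 'P5', 'P6', 'P7']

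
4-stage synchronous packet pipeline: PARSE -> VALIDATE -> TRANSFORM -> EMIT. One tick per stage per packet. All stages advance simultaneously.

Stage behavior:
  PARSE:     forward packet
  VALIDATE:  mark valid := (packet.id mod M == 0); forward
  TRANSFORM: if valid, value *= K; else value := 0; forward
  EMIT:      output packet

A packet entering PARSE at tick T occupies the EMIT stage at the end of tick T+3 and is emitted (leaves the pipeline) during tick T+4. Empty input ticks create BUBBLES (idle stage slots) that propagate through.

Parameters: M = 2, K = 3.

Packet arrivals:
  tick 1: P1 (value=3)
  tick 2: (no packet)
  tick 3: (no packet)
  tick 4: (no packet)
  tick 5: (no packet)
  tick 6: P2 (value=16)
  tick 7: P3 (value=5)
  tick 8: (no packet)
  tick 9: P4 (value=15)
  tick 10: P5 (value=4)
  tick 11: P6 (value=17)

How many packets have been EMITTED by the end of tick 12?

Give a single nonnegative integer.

Tick 1: [PARSE:P1(v=3,ok=F), VALIDATE:-, TRANSFORM:-, EMIT:-] out:-; in:P1
Tick 2: [PARSE:-, VALIDATE:P1(v=3,ok=F), TRANSFORM:-, EMIT:-] out:-; in:-
Tick 3: [PARSE:-, VALIDATE:-, TRANSFORM:P1(v=0,ok=F), EMIT:-] out:-; in:-
Tick 4: [PARSE:-, VALIDATE:-, TRANSFORM:-, EMIT:P1(v=0,ok=F)] out:-; in:-
Tick 5: [PARSE:-, VALIDATE:-, TRANSFORM:-, EMIT:-] out:P1(v=0); in:-
Tick 6: [PARSE:P2(v=16,ok=F), VALIDATE:-, TRANSFORM:-, EMIT:-] out:-; in:P2
Tick 7: [PARSE:P3(v=5,ok=F), VALIDATE:P2(v=16,ok=T), TRANSFORM:-, EMIT:-] out:-; in:P3
Tick 8: [PARSE:-, VALIDATE:P3(v=5,ok=F), TRANSFORM:P2(v=48,ok=T), EMIT:-] out:-; in:-
Tick 9: [PARSE:P4(v=15,ok=F), VALIDATE:-, TRANSFORM:P3(v=0,ok=F), EMIT:P2(v=48,ok=T)] out:-; in:P4
Tick 10: [PARSE:P5(v=4,ok=F), VALIDATE:P4(v=15,ok=T), TRANSFORM:-, EMIT:P3(v=0,ok=F)] out:P2(v=48); in:P5
Tick 11: [PARSE:P6(v=17,ok=F), VALIDATE:P5(v=4,ok=F), TRANSFORM:P4(v=45,ok=T), EMIT:-] out:P3(v=0); in:P6
Tick 12: [PARSE:-, VALIDATE:P6(v=17,ok=T), TRANSFORM:P5(v=0,ok=F), EMIT:P4(v=45,ok=T)] out:-; in:-
Emitted by tick 12: ['P1', 'P2', 'P3']

Answer: 3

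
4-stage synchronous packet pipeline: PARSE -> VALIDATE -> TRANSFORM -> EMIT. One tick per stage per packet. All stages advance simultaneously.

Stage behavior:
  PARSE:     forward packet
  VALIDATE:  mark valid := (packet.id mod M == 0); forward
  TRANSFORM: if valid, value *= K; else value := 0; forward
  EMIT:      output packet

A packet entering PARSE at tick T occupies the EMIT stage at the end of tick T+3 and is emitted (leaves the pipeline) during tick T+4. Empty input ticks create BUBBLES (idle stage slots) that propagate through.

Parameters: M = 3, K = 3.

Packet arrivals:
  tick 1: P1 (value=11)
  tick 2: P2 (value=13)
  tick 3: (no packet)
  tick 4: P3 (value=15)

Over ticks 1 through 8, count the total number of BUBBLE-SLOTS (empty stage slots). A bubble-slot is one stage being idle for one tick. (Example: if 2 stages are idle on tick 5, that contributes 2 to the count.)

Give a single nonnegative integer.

Answer: 20

Derivation:
Tick 1: [PARSE:P1(v=11,ok=F), VALIDATE:-, TRANSFORM:-, EMIT:-] out:-; bubbles=3
Tick 2: [PARSE:P2(v=13,ok=F), VALIDATE:P1(v=11,ok=F), TRANSFORM:-, EMIT:-] out:-; bubbles=2
Tick 3: [PARSE:-, VALIDATE:P2(v=13,ok=F), TRANSFORM:P1(v=0,ok=F), EMIT:-] out:-; bubbles=2
Tick 4: [PARSE:P3(v=15,ok=F), VALIDATE:-, TRANSFORM:P2(v=0,ok=F), EMIT:P1(v=0,ok=F)] out:-; bubbles=1
Tick 5: [PARSE:-, VALIDATE:P3(v=15,ok=T), TRANSFORM:-, EMIT:P2(v=0,ok=F)] out:P1(v=0); bubbles=2
Tick 6: [PARSE:-, VALIDATE:-, TRANSFORM:P3(v=45,ok=T), EMIT:-] out:P2(v=0); bubbles=3
Tick 7: [PARSE:-, VALIDATE:-, TRANSFORM:-, EMIT:P3(v=45,ok=T)] out:-; bubbles=3
Tick 8: [PARSE:-, VALIDATE:-, TRANSFORM:-, EMIT:-] out:P3(v=45); bubbles=4
Total bubble-slots: 20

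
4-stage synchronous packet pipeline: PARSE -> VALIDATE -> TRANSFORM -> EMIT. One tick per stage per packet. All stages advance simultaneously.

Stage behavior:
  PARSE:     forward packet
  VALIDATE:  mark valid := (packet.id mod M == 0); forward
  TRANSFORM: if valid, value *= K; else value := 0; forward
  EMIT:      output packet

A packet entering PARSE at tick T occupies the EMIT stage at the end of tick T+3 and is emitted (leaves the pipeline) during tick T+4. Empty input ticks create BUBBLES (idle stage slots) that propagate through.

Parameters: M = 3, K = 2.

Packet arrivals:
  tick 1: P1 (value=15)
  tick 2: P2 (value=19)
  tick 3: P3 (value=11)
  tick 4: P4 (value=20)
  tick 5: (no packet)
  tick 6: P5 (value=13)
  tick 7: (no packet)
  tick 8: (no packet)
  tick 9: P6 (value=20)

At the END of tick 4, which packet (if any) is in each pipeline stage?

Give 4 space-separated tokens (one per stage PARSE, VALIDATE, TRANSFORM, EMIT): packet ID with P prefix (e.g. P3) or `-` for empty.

Answer: P4 P3 P2 P1

Derivation:
Tick 1: [PARSE:P1(v=15,ok=F), VALIDATE:-, TRANSFORM:-, EMIT:-] out:-; in:P1
Tick 2: [PARSE:P2(v=19,ok=F), VALIDATE:P1(v=15,ok=F), TRANSFORM:-, EMIT:-] out:-; in:P2
Tick 3: [PARSE:P3(v=11,ok=F), VALIDATE:P2(v=19,ok=F), TRANSFORM:P1(v=0,ok=F), EMIT:-] out:-; in:P3
Tick 4: [PARSE:P4(v=20,ok=F), VALIDATE:P3(v=11,ok=T), TRANSFORM:P2(v=0,ok=F), EMIT:P1(v=0,ok=F)] out:-; in:P4
At end of tick 4: ['P4', 'P3', 'P2', 'P1']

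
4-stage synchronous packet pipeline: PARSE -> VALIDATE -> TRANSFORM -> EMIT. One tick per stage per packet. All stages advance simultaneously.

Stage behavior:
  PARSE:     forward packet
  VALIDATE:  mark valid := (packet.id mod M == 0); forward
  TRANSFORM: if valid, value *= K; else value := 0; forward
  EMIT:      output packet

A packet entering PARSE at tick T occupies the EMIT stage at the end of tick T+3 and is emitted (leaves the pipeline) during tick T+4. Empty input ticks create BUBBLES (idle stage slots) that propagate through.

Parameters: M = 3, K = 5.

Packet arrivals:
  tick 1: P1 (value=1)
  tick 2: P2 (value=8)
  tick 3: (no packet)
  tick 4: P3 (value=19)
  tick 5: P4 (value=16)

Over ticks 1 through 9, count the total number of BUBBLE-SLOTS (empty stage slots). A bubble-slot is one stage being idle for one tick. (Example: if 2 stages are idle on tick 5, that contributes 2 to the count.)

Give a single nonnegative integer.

Answer: 20

Derivation:
Tick 1: [PARSE:P1(v=1,ok=F), VALIDATE:-, TRANSFORM:-, EMIT:-] out:-; bubbles=3
Tick 2: [PARSE:P2(v=8,ok=F), VALIDATE:P1(v=1,ok=F), TRANSFORM:-, EMIT:-] out:-; bubbles=2
Tick 3: [PARSE:-, VALIDATE:P2(v=8,ok=F), TRANSFORM:P1(v=0,ok=F), EMIT:-] out:-; bubbles=2
Tick 4: [PARSE:P3(v=19,ok=F), VALIDATE:-, TRANSFORM:P2(v=0,ok=F), EMIT:P1(v=0,ok=F)] out:-; bubbles=1
Tick 5: [PARSE:P4(v=16,ok=F), VALIDATE:P3(v=19,ok=T), TRANSFORM:-, EMIT:P2(v=0,ok=F)] out:P1(v=0); bubbles=1
Tick 6: [PARSE:-, VALIDATE:P4(v=16,ok=F), TRANSFORM:P3(v=95,ok=T), EMIT:-] out:P2(v=0); bubbles=2
Tick 7: [PARSE:-, VALIDATE:-, TRANSFORM:P4(v=0,ok=F), EMIT:P3(v=95,ok=T)] out:-; bubbles=2
Tick 8: [PARSE:-, VALIDATE:-, TRANSFORM:-, EMIT:P4(v=0,ok=F)] out:P3(v=95); bubbles=3
Tick 9: [PARSE:-, VALIDATE:-, TRANSFORM:-, EMIT:-] out:P4(v=0); bubbles=4
Total bubble-slots: 20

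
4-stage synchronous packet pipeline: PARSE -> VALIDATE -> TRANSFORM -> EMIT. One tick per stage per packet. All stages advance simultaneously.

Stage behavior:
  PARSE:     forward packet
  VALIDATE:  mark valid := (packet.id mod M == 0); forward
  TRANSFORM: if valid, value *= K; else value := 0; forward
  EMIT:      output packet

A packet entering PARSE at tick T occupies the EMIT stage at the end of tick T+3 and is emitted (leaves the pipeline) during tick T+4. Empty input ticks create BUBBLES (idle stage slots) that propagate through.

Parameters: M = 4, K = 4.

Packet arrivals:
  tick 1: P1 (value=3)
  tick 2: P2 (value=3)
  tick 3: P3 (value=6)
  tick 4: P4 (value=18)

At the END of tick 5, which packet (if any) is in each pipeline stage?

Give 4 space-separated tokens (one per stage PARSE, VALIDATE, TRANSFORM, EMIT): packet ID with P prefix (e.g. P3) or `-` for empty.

Tick 1: [PARSE:P1(v=3,ok=F), VALIDATE:-, TRANSFORM:-, EMIT:-] out:-; in:P1
Tick 2: [PARSE:P2(v=3,ok=F), VALIDATE:P1(v=3,ok=F), TRANSFORM:-, EMIT:-] out:-; in:P2
Tick 3: [PARSE:P3(v=6,ok=F), VALIDATE:P2(v=3,ok=F), TRANSFORM:P1(v=0,ok=F), EMIT:-] out:-; in:P3
Tick 4: [PARSE:P4(v=18,ok=F), VALIDATE:P3(v=6,ok=F), TRANSFORM:P2(v=0,ok=F), EMIT:P1(v=0,ok=F)] out:-; in:P4
Tick 5: [PARSE:-, VALIDATE:P4(v=18,ok=T), TRANSFORM:P3(v=0,ok=F), EMIT:P2(v=0,ok=F)] out:P1(v=0); in:-
At end of tick 5: ['-', 'P4', 'P3', 'P2']

Answer: - P4 P3 P2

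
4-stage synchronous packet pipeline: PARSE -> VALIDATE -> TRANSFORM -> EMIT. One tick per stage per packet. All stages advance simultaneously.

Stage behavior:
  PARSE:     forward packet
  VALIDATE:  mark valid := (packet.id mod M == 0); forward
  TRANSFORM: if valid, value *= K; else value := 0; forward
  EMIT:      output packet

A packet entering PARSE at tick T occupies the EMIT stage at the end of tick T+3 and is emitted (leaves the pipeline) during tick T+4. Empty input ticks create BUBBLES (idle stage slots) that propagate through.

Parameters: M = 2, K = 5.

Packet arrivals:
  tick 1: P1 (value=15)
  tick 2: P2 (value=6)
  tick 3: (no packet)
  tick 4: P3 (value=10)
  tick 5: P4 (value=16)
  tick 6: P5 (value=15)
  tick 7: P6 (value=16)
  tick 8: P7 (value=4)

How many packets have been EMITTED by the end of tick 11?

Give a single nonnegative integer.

Tick 1: [PARSE:P1(v=15,ok=F), VALIDATE:-, TRANSFORM:-, EMIT:-] out:-; in:P1
Tick 2: [PARSE:P2(v=6,ok=F), VALIDATE:P1(v=15,ok=F), TRANSFORM:-, EMIT:-] out:-; in:P2
Tick 3: [PARSE:-, VALIDATE:P2(v=6,ok=T), TRANSFORM:P1(v=0,ok=F), EMIT:-] out:-; in:-
Tick 4: [PARSE:P3(v=10,ok=F), VALIDATE:-, TRANSFORM:P2(v=30,ok=T), EMIT:P1(v=0,ok=F)] out:-; in:P3
Tick 5: [PARSE:P4(v=16,ok=F), VALIDATE:P3(v=10,ok=F), TRANSFORM:-, EMIT:P2(v=30,ok=T)] out:P1(v=0); in:P4
Tick 6: [PARSE:P5(v=15,ok=F), VALIDATE:P4(v=16,ok=T), TRANSFORM:P3(v=0,ok=F), EMIT:-] out:P2(v=30); in:P5
Tick 7: [PARSE:P6(v=16,ok=F), VALIDATE:P5(v=15,ok=F), TRANSFORM:P4(v=80,ok=T), EMIT:P3(v=0,ok=F)] out:-; in:P6
Tick 8: [PARSE:P7(v=4,ok=F), VALIDATE:P6(v=16,ok=T), TRANSFORM:P5(v=0,ok=F), EMIT:P4(v=80,ok=T)] out:P3(v=0); in:P7
Tick 9: [PARSE:-, VALIDATE:P7(v=4,ok=F), TRANSFORM:P6(v=80,ok=T), EMIT:P5(v=0,ok=F)] out:P4(v=80); in:-
Tick 10: [PARSE:-, VALIDATE:-, TRANSFORM:P7(v=0,ok=F), EMIT:P6(v=80,ok=T)] out:P5(v=0); in:-
Tick 11: [PARSE:-, VALIDATE:-, TRANSFORM:-, EMIT:P7(v=0,ok=F)] out:P6(v=80); in:-
Emitted by tick 11: ['P1', 'P2', 'P3', 'P4', 'P5', 'P6']

Answer: 6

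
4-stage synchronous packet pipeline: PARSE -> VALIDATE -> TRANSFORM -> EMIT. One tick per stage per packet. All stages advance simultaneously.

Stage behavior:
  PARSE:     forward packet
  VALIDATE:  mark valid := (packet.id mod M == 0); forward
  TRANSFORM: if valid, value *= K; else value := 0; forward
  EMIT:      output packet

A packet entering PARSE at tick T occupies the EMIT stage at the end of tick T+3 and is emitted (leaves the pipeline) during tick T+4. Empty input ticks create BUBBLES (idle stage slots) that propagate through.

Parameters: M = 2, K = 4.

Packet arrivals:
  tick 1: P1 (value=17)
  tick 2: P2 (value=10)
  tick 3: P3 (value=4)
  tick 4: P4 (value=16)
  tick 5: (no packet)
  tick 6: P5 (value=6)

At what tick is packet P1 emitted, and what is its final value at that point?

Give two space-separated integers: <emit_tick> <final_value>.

Answer: 5 0

Derivation:
Tick 1: [PARSE:P1(v=17,ok=F), VALIDATE:-, TRANSFORM:-, EMIT:-] out:-; in:P1
Tick 2: [PARSE:P2(v=10,ok=F), VALIDATE:P1(v=17,ok=F), TRANSFORM:-, EMIT:-] out:-; in:P2
Tick 3: [PARSE:P3(v=4,ok=F), VALIDATE:P2(v=10,ok=T), TRANSFORM:P1(v=0,ok=F), EMIT:-] out:-; in:P3
Tick 4: [PARSE:P4(v=16,ok=F), VALIDATE:P3(v=4,ok=F), TRANSFORM:P2(v=40,ok=T), EMIT:P1(v=0,ok=F)] out:-; in:P4
Tick 5: [PARSE:-, VALIDATE:P4(v=16,ok=T), TRANSFORM:P3(v=0,ok=F), EMIT:P2(v=40,ok=T)] out:P1(v=0); in:-
Tick 6: [PARSE:P5(v=6,ok=F), VALIDATE:-, TRANSFORM:P4(v=64,ok=T), EMIT:P3(v=0,ok=F)] out:P2(v=40); in:P5
Tick 7: [PARSE:-, VALIDATE:P5(v=6,ok=F), TRANSFORM:-, EMIT:P4(v=64,ok=T)] out:P3(v=0); in:-
Tick 8: [PARSE:-, VALIDATE:-, TRANSFORM:P5(v=0,ok=F), EMIT:-] out:P4(v=64); in:-
Tick 9: [PARSE:-, VALIDATE:-, TRANSFORM:-, EMIT:P5(v=0,ok=F)] out:-; in:-
Tick 10: [PARSE:-, VALIDATE:-, TRANSFORM:-, EMIT:-] out:P5(v=0); in:-
P1: arrives tick 1, valid=False (id=1, id%2=1), emit tick 5, final value 0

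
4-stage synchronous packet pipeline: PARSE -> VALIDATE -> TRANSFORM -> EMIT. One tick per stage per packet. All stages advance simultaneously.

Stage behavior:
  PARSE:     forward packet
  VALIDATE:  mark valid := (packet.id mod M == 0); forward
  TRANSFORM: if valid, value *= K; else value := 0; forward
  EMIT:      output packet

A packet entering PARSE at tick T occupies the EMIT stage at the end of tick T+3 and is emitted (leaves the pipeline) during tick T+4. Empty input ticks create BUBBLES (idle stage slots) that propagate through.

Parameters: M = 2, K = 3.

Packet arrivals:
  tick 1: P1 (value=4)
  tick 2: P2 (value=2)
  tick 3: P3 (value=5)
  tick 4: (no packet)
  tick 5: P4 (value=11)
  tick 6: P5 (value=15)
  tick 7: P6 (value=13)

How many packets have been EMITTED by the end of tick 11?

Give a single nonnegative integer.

Answer: 6

Derivation:
Tick 1: [PARSE:P1(v=4,ok=F), VALIDATE:-, TRANSFORM:-, EMIT:-] out:-; in:P1
Tick 2: [PARSE:P2(v=2,ok=F), VALIDATE:P1(v=4,ok=F), TRANSFORM:-, EMIT:-] out:-; in:P2
Tick 3: [PARSE:P3(v=5,ok=F), VALIDATE:P2(v=2,ok=T), TRANSFORM:P1(v=0,ok=F), EMIT:-] out:-; in:P3
Tick 4: [PARSE:-, VALIDATE:P3(v=5,ok=F), TRANSFORM:P2(v=6,ok=T), EMIT:P1(v=0,ok=F)] out:-; in:-
Tick 5: [PARSE:P4(v=11,ok=F), VALIDATE:-, TRANSFORM:P3(v=0,ok=F), EMIT:P2(v=6,ok=T)] out:P1(v=0); in:P4
Tick 6: [PARSE:P5(v=15,ok=F), VALIDATE:P4(v=11,ok=T), TRANSFORM:-, EMIT:P3(v=0,ok=F)] out:P2(v=6); in:P5
Tick 7: [PARSE:P6(v=13,ok=F), VALIDATE:P5(v=15,ok=F), TRANSFORM:P4(v=33,ok=T), EMIT:-] out:P3(v=0); in:P6
Tick 8: [PARSE:-, VALIDATE:P6(v=13,ok=T), TRANSFORM:P5(v=0,ok=F), EMIT:P4(v=33,ok=T)] out:-; in:-
Tick 9: [PARSE:-, VALIDATE:-, TRANSFORM:P6(v=39,ok=T), EMIT:P5(v=0,ok=F)] out:P4(v=33); in:-
Tick 10: [PARSE:-, VALIDATE:-, TRANSFORM:-, EMIT:P6(v=39,ok=T)] out:P5(v=0); in:-
Tick 11: [PARSE:-, VALIDATE:-, TRANSFORM:-, EMIT:-] out:P6(v=39); in:-
Emitted by tick 11: ['P1', 'P2', 'P3', 'P4', 'P5', 'P6']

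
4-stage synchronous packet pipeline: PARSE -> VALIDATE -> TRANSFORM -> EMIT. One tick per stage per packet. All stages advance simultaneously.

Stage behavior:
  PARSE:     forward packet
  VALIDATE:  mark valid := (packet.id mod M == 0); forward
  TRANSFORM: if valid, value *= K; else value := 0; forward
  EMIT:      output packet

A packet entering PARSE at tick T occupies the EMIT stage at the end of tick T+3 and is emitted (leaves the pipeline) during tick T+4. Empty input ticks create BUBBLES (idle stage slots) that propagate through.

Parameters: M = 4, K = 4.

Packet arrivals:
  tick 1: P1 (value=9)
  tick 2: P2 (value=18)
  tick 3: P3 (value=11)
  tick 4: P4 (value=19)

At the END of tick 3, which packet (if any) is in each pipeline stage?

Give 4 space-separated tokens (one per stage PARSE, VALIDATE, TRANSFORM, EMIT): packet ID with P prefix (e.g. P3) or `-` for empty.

Answer: P3 P2 P1 -

Derivation:
Tick 1: [PARSE:P1(v=9,ok=F), VALIDATE:-, TRANSFORM:-, EMIT:-] out:-; in:P1
Tick 2: [PARSE:P2(v=18,ok=F), VALIDATE:P1(v=9,ok=F), TRANSFORM:-, EMIT:-] out:-; in:P2
Tick 3: [PARSE:P3(v=11,ok=F), VALIDATE:P2(v=18,ok=F), TRANSFORM:P1(v=0,ok=F), EMIT:-] out:-; in:P3
At end of tick 3: ['P3', 'P2', 'P1', '-']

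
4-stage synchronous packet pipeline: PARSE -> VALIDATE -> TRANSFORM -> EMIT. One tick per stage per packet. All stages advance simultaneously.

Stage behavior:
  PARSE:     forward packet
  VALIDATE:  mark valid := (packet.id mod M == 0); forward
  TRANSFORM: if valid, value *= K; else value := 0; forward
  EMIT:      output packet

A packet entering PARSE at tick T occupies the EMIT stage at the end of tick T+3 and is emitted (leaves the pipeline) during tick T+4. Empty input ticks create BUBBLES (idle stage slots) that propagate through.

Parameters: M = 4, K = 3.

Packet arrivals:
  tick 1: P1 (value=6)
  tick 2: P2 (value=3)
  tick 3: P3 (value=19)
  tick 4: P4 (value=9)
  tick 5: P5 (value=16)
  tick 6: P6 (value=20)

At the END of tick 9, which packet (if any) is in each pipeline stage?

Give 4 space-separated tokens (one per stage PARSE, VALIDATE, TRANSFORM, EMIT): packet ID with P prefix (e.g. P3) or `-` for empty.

Answer: - - - P6

Derivation:
Tick 1: [PARSE:P1(v=6,ok=F), VALIDATE:-, TRANSFORM:-, EMIT:-] out:-; in:P1
Tick 2: [PARSE:P2(v=3,ok=F), VALIDATE:P1(v=6,ok=F), TRANSFORM:-, EMIT:-] out:-; in:P2
Tick 3: [PARSE:P3(v=19,ok=F), VALIDATE:P2(v=3,ok=F), TRANSFORM:P1(v=0,ok=F), EMIT:-] out:-; in:P3
Tick 4: [PARSE:P4(v=9,ok=F), VALIDATE:P3(v=19,ok=F), TRANSFORM:P2(v=0,ok=F), EMIT:P1(v=0,ok=F)] out:-; in:P4
Tick 5: [PARSE:P5(v=16,ok=F), VALIDATE:P4(v=9,ok=T), TRANSFORM:P3(v=0,ok=F), EMIT:P2(v=0,ok=F)] out:P1(v=0); in:P5
Tick 6: [PARSE:P6(v=20,ok=F), VALIDATE:P5(v=16,ok=F), TRANSFORM:P4(v=27,ok=T), EMIT:P3(v=0,ok=F)] out:P2(v=0); in:P6
Tick 7: [PARSE:-, VALIDATE:P6(v=20,ok=F), TRANSFORM:P5(v=0,ok=F), EMIT:P4(v=27,ok=T)] out:P3(v=0); in:-
Tick 8: [PARSE:-, VALIDATE:-, TRANSFORM:P6(v=0,ok=F), EMIT:P5(v=0,ok=F)] out:P4(v=27); in:-
Tick 9: [PARSE:-, VALIDATE:-, TRANSFORM:-, EMIT:P6(v=0,ok=F)] out:P5(v=0); in:-
At end of tick 9: ['-', '-', '-', 'P6']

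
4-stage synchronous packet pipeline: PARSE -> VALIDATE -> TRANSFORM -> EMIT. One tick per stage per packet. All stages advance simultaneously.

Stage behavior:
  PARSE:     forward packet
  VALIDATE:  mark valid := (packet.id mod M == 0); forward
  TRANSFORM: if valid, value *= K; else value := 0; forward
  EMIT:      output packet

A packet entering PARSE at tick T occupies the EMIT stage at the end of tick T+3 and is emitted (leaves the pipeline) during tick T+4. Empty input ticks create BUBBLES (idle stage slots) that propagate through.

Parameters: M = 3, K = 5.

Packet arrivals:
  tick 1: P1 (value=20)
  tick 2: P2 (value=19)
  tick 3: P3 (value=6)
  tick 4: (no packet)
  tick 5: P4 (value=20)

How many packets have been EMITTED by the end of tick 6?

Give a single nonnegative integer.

Answer: 2

Derivation:
Tick 1: [PARSE:P1(v=20,ok=F), VALIDATE:-, TRANSFORM:-, EMIT:-] out:-; in:P1
Tick 2: [PARSE:P2(v=19,ok=F), VALIDATE:P1(v=20,ok=F), TRANSFORM:-, EMIT:-] out:-; in:P2
Tick 3: [PARSE:P3(v=6,ok=F), VALIDATE:P2(v=19,ok=F), TRANSFORM:P1(v=0,ok=F), EMIT:-] out:-; in:P3
Tick 4: [PARSE:-, VALIDATE:P3(v=6,ok=T), TRANSFORM:P2(v=0,ok=F), EMIT:P1(v=0,ok=F)] out:-; in:-
Tick 5: [PARSE:P4(v=20,ok=F), VALIDATE:-, TRANSFORM:P3(v=30,ok=T), EMIT:P2(v=0,ok=F)] out:P1(v=0); in:P4
Tick 6: [PARSE:-, VALIDATE:P4(v=20,ok=F), TRANSFORM:-, EMIT:P3(v=30,ok=T)] out:P2(v=0); in:-
Emitted by tick 6: ['P1', 'P2']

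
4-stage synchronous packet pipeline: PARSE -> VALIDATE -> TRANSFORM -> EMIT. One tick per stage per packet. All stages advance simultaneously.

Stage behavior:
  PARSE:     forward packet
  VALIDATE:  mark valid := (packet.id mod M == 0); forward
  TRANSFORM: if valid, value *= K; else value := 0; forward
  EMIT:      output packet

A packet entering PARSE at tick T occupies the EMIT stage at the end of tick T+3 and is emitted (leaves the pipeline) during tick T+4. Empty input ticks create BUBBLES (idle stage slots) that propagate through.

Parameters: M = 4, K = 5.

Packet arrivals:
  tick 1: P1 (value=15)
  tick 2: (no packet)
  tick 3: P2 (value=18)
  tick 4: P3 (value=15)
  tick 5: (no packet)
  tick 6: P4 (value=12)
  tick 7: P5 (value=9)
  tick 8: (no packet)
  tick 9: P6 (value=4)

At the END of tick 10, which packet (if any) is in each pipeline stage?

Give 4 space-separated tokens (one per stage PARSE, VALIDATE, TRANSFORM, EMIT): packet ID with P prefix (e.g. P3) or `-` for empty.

Answer: - P6 - P5

Derivation:
Tick 1: [PARSE:P1(v=15,ok=F), VALIDATE:-, TRANSFORM:-, EMIT:-] out:-; in:P1
Tick 2: [PARSE:-, VALIDATE:P1(v=15,ok=F), TRANSFORM:-, EMIT:-] out:-; in:-
Tick 3: [PARSE:P2(v=18,ok=F), VALIDATE:-, TRANSFORM:P1(v=0,ok=F), EMIT:-] out:-; in:P2
Tick 4: [PARSE:P3(v=15,ok=F), VALIDATE:P2(v=18,ok=F), TRANSFORM:-, EMIT:P1(v=0,ok=F)] out:-; in:P3
Tick 5: [PARSE:-, VALIDATE:P3(v=15,ok=F), TRANSFORM:P2(v=0,ok=F), EMIT:-] out:P1(v=0); in:-
Tick 6: [PARSE:P4(v=12,ok=F), VALIDATE:-, TRANSFORM:P3(v=0,ok=F), EMIT:P2(v=0,ok=F)] out:-; in:P4
Tick 7: [PARSE:P5(v=9,ok=F), VALIDATE:P4(v=12,ok=T), TRANSFORM:-, EMIT:P3(v=0,ok=F)] out:P2(v=0); in:P5
Tick 8: [PARSE:-, VALIDATE:P5(v=9,ok=F), TRANSFORM:P4(v=60,ok=T), EMIT:-] out:P3(v=0); in:-
Tick 9: [PARSE:P6(v=4,ok=F), VALIDATE:-, TRANSFORM:P5(v=0,ok=F), EMIT:P4(v=60,ok=T)] out:-; in:P6
Tick 10: [PARSE:-, VALIDATE:P6(v=4,ok=F), TRANSFORM:-, EMIT:P5(v=0,ok=F)] out:P4(v=60); in:-
At end of tick 10: ['-', 'P6', '-', 'P5']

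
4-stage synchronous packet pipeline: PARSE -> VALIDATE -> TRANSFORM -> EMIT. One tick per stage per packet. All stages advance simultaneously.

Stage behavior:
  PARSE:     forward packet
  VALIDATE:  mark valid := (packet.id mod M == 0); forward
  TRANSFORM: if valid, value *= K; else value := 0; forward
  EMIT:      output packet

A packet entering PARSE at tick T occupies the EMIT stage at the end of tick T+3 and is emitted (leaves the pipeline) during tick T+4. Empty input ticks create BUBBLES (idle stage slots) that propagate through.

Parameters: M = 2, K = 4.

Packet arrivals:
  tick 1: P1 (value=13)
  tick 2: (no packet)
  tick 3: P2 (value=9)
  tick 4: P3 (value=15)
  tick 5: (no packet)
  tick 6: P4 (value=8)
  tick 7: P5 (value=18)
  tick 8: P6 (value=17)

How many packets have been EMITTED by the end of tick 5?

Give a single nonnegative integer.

Answer: 1

Derivation:
Tick 1: [PARSE:P1(v=13,ok=F), VALIDATE:-, TRANSFORM:-, EMIT:-] out:-; in:P1
Tick 2: [PARSE:-, VALIDATE:P1(v=13,ok=F), TRANSFORM:-, EMIT:-] out:-; in:-
Tick 3: [PARSE:P2(v=9,ok=F), VALIDATE:-, TRANSFORM:P1(v=0,ok=F), EMIT:-] out:-; in:P2
Tick 4: [PARSE:P3(v=15,ok=F), VALIDATE:P2(v=9,ok=T), TRANSFORM:-, EMIT:P1(v=0,ok=F)] out:-; in:P3
Tick 5: [PARSE:-, VALIDATE:P3(v=15,ok=F), TRANSFORM:P2(v=36,ok=T), EMIT:-] out:P1(v=0); in:-
Emitted by tick 5: ['P1']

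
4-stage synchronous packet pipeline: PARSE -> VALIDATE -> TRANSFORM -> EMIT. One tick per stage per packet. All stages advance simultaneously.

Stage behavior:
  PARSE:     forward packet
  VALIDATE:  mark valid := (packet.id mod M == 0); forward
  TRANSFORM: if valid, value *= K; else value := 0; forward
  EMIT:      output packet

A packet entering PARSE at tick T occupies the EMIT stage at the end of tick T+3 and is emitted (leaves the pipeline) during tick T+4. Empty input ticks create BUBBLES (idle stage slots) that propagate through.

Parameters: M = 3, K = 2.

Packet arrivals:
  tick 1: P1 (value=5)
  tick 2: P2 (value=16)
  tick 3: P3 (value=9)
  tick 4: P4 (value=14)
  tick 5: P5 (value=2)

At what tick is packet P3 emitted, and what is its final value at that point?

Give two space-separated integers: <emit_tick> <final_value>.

Answer: 7 18

Derivation:
Tick 1: [PARSE:P1(v=5,ok=F), VALIDATE:-, TRANSFORM:-, EMIT:-] out:-; in:P1
Tick 2: [PARSE:P2(v=16,ok=F), VALIDATE:P1(v=5,ok=F), TRANSFORM:-, EMIT:-] out:-; in:P2
Tick 3: [PARSE:P3(v=9,ok=F), VALIDATE:P2(v=16,ok=F), TRANSFORM:P1(v=0,ok=F), EMIT:-] out:-; in:P3
Tick 4: [PARSE:P4(v=14,ok=F), VALIDATE:P3(v=9,ok=T), TRANSFORM:P2(v=0,ok=F), EMIT:P1(v=0,ok=F)] out:-; in:P4
Tick 5: [PARSE:P5(v=2,ok=F), VALIDATE:P4(v=14,ok=F), TRANSFORM:P3(v=18,ok=T), EMIT:P2(v=0,ok=F)] out:P1(v=0); in:P5
Tick 6: [PARSE:-, VALIDATE:P5(v=2,ok=F), TRANSFORM:P4(v=0,ok=F), EMIT:P3(v=18,ok=T)] out:P2(v=0); in:-
Tick 7: [PARSE:-, VALIDATE:-, TRANSFORM:P5(v=0,ok=F), EMIT:P4(v=0,ok=F)] out:P3(v=18); in:-
Tick 8: [PARSE:-, VALIDATE:-, TRANSFORM:-, EMIT:P5(v=0,ok=F)] out:P4(v=0); in:-
Tick 9: [PARSE:-, VALIDATE:-, TRANSFORM:-, EMIT:-] out:P5(v=0); in:-
P3: arrives tick 3, valid=True (id=3, id%3=0), emit tick 7, final value 18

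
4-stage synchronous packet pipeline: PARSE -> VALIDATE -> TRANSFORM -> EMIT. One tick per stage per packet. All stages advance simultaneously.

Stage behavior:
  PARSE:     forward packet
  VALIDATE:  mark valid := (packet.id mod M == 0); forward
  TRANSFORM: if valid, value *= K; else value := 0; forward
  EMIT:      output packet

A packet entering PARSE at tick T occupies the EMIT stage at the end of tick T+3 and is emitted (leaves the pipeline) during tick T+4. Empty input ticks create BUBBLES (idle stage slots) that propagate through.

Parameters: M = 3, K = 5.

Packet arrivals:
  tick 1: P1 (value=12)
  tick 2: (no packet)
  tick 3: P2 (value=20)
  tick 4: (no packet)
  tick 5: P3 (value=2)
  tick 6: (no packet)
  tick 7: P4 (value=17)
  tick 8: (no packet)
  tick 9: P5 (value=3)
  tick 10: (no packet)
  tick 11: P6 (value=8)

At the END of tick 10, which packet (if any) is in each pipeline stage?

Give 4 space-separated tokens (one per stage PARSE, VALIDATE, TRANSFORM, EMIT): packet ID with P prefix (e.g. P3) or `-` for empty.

Tick 1: [PARSE:P1(v=12,ok=F), VALIDATE:-, TRANSFORM:-, EMIT:-] out:-; in:P1
Tick 2: [PARSE:-, VALIDATE:P1(v=12,ok=F), TRANSFORM:-, EMIT:-] out:-; in:-
Tick 3: [PARSE:P2(v=20,ok=F), VALIDATE:-, TRANSFORM:P1(v=0,ok=F), EMIT:-] out:-; in:P2
Tick 4: [PARSE:-, VALIDATE:P2(v=20,ok=F), TRANSFORM:-, EMIT:P1(v=0,ok=F)] out:-; in:-
Tick 5: [PARSE:P3(v=2,ok=F), VALIDATE:-, TRANSFORM:P2(v=0,ok=F), EMIT:-] out:P1(v=0); in:P3
Tick 6: [PARSE:-, VALIDATE:P3(v=2,ok=T), TRANSFORM:-, EMIT:P2(v=0,ok=F)] out:-; in:-
Tick 7: [PARSE:P4(v=17,ok=F), VALIDATE:-, TRANSFORM:P3(v=10,ok=T), EMIT:-] out:P2(v=0); in:P4
Tick 8: [PARSE:-, VALIDATE:P4(v=17,ok=F), TRANSFORM:-, EMIT:P3(v=10,ok=T)] out:-; in:-
Tick 9: [PARSE:P5(v=3,ok=F), VALIDATE:-, TRANSFORM:P4(v=0,ok=F), EMIT:-] out:P3(v=10); in:P5
Tick 10: [PARSE:-, VALIDATE:P5(v=3,ok=F), TRANSFORM:-, EMIT:P4(v=0,ok=F)] out:-; in:-
At end of tick 10: ['-', 'P5', '-', 'P4']

Answer: - P5 - P4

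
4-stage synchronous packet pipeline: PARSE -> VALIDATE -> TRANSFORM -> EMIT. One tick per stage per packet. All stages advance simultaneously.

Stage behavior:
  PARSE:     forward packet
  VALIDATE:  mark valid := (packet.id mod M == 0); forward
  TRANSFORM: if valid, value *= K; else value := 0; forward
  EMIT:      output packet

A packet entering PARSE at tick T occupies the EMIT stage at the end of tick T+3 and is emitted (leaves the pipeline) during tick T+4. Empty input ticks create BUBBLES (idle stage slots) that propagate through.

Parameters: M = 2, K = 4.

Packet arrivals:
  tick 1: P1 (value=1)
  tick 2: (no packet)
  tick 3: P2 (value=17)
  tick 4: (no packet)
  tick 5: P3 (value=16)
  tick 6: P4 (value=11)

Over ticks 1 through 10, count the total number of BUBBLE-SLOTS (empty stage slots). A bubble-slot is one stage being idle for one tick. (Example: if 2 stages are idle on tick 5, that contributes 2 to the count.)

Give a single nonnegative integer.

Tick 1: [PARSE:P1(v=1,ok=F), VALIDATE:-, TRANSFORM:-, EMIT:-] out:-; bubbles=3
Tick 2: [PARSE:-, VALIDATE:P1(v=1,ok=F), TRANSFORM:-, EMIT:-] out:-; bubbles=3
Tick 3: [PARSE:P2(v=17,ok=F), VALIDATE:-, TRANSFORM:P1(v=0,ok=F), EMIT:-] out:-; bubbles=2
Tick 4: [PARSE:-, VALIDATE:P2(v=17,ok=T), TRANSFORM:-, EMIT:P1(v=0,ok=F)] out:-; bubbles=2
Tick 5: [PARSE:P3(v=16,ok=F), VALIDATE:-, TRANSFORM:P2(v=68,ok=T), EMIT:-] out:P1(v=0); bubbles=2
Tick 6: [PARSE:P4(v=11,ok=F), VALIDATE:P3(v=16,ok=F), TRANSFORM:-, EMIT:P2(v=68,ok=T)] out:-; bubbles=1
Tick 7: [PARSE:-, VALIDATE:P4(v=11,ok=T), TRANSFORM:P3(v=0,ok=F), EMIT:-] out:P2(v=68); bubbles=2
Tick 8: [PARSE:-, VALIDATE:-, TRANSFORM:P4(v=44,ok=T), EMIT:P3(v=0,ok=F)] out:-; bubbles=2
Tick 9: [PARSE:-, VALIDATE:-, TRANSFORM:-, EMIT:P4(v=44,ok=T)] out:P3(v=0); bubbles=3
Tick 10: [PARSE:-, VALIDATE:-, TRANSFORM:-, EMIT:-] out:P4(v=44); bubbles=4
Total bubble-slots: 24

Answer: 24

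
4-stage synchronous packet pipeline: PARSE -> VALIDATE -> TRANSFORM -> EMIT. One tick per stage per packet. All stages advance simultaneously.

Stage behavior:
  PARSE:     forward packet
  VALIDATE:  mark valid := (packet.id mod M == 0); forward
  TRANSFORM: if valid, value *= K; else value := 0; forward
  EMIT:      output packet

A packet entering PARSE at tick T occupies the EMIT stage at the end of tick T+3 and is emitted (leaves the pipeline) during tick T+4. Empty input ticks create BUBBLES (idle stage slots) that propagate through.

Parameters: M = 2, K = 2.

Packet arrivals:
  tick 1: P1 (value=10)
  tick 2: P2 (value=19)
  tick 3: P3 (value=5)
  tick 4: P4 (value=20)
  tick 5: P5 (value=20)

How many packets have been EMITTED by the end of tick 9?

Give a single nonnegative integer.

Tick 1: [PARSE:P1(v=10,ok=F), VALIDATE:-, TRANSFORM:-, EMIT:-] out:-; in:P1
Tick 2: [PARSE:P2(v=19,ok=F), VALIDATE:P1(v=10,ok=F), TRANSFORM:-, EMIT:-] out:-; in:P2
Tick 3: [PARSE:P3(v=5,ok=F), VALIDATE:P2(v=19,ok=T), TRANSFORM:P1(v=0,ok=F), EMIT:-] out:-; in:P3
Tick 4: [PARSE:P4(v=20,ok=F), VALIDATE:P3(v=5,ok=F), TRANSFORM:P2(v=38,ok=T), EMIT:P1(v=0,ok=F)] out:-; in:P4
Tick 5: [PARSE:P5(v=20,ok=F), VALIDATE:P4(v=20,ok=T), TRANSFORM:P3(v=0,ok=F), EMIT:P2(v=38,ok=T)] out:P1(v=0); in:P5
Tick 6: [PARSE:-, VALIDATE:P5(v=20,ok=F), TRANSFORM:P4(v=40,ok=T), EMIT:P3(v=0,ok=F)] out:P2(v=38); in:-
Tick 7: [PARSE:-, VALIDATE:-, TRANSFORM:P5(v=0,ok=F), EMIT:P4(v=40,ok=T)] out:P3(v=0); in:-
Tick 8: [PARSE:-, VALIDATE:-, TRANSFORM:-, EMIT:P5(v=0,ok=F)] out:P4(v=40); in:-
Tick 9: [PARSE:-, VALIDATE:-, TRANSFORM:-, EMIT:-] out:P5(v=0); in:-
Emitted by tick 9: ['P1', 'P2', 'P3', 'P4', 'P5']

Answer: 5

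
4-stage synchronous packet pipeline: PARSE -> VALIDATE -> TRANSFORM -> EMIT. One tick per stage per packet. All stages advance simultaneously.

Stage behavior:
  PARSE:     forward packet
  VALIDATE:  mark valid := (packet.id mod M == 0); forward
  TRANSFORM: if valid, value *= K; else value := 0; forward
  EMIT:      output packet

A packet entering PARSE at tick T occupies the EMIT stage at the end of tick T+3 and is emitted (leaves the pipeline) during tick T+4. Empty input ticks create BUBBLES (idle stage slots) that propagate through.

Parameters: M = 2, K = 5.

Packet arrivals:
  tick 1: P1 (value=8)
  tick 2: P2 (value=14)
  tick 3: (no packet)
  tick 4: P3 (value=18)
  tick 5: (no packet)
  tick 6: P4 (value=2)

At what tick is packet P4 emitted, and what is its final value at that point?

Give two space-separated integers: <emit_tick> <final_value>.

Tick 1: [PARSE:P1(v=8,ok=F), VALIDATE:-, TRANSFORM:-, EMIT:-] out:-; in:P1
Tick 2: [PARSE:P2(v=14,ok=F), VALIDATE:P1(v=8,ok=F), TRANSFORM:-, EMIT:-] out:-; in:P2
Tick 3: [PARSE:-, VALIDATE:P2(v=14,ok=T), TRANSFORM:P1(v=0,ok=F), EMIT:-] out:-; in:-
Tick 4: [PARSE:P3(v=18,ok=F), VALIDATE:-, TRANSFORM:P2(v=70,ok=T), EMIT:P1(v=0,ok=F)] out:-; in:P3
Tick 5: [PARSE:-, VALIDATE:P3(v=18,ok=F), TRANSFORM:-, EMIT:P2(v=70,ok=T)] out:P1(v=0); in:-
Tick 6: [PARSE:P4(v=2,ok=F), VALIDATE:-, TRANSFORM:P3(v=0,ok=F), EMIT:-] out:P2(v=70); in:P4
Tick 7: [PARSE:-, VALIDATE:P4(v=2,ok=T), TRANSFORM:-, EMIT:P3(v=0,ok=F)] out:-; in:-
Tick 8: [PARSE:-, VALIDATE:-, TRANSFORM:P4(v=10,ok=T), EMIT:-] out:P3(v=0); in:-
Tick 9: [PARSE:-, VALIDATE:-, TRANSFORM:-, EMIT:P4(v=10,ok=T)] out:-; in:-
Tick 10: [PARSE:-, VALIDATE:-, TRANSFORM:-, EMIT:-] out:P4(v=10); in:-
P4: arrives tick 6, valid=True (id=4, id%2=0), emit tick 10, final value 10

Answer: 10 10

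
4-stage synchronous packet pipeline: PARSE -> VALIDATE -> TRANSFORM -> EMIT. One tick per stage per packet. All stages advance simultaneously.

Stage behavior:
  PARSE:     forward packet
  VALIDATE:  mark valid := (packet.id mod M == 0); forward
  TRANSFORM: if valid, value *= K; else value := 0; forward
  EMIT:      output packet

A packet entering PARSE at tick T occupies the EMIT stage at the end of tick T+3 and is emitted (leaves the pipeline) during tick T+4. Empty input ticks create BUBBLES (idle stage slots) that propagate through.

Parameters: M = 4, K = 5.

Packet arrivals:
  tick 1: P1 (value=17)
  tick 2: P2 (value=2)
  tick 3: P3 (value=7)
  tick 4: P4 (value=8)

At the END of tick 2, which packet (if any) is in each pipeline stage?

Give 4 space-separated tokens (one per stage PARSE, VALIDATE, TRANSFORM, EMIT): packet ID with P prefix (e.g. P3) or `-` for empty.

Answer: P2 P1 - -

Derivation:
Tick 1: [PARSE:P1(v=17,ok=F), VALIDATE:-, TRANSFORM:-, EMIT:-] out:-; in:P1
Tick 2: [PARSE:P2(v=2,ok=F), VALIDATE:P1(v=17,ok=F), TRANSFORM:-, EMIT:-] out:-; in:P2
At end of tick 2: ['P2', 'P1', '-', '-']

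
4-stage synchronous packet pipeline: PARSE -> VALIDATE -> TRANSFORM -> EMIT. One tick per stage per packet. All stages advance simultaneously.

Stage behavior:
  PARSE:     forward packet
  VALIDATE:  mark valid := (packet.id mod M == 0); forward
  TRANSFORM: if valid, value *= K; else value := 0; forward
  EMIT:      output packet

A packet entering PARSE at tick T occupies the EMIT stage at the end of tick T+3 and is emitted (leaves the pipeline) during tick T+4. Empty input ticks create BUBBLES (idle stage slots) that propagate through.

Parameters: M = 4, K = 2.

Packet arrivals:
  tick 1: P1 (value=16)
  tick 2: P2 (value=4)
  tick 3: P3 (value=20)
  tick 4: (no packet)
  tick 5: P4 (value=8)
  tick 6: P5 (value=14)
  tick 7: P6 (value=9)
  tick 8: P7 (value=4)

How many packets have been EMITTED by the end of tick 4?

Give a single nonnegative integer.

Tick 1: [PARSE:P1(v=16,ok=F), VALIDATE:-, TRANSFORM:-, EMIT:-] out:-; in:P1
Tick 2: [PARSE:P2(v=4,ok=F), VALIDATE:P1(v=16,ok=F), TRANSFORM:-, EMIT:-] out:-; in:P2
Tick 3: [PARSE:P3(v=20,ok=F), VALIDATE:P2(v=4,ok=F), TRANSFORM:P1(v=0,ok=F), EMIT:-] out:-; in:P3
Tick 4: [PARSE:-, VALIDATE:P3(v=20,ok=F), TRANSFORM:P2(v=0,ok=F), EMIT:P1(v=0,ok=F)] out:-; in:-
Emitted by tick 4: []

Answer: 0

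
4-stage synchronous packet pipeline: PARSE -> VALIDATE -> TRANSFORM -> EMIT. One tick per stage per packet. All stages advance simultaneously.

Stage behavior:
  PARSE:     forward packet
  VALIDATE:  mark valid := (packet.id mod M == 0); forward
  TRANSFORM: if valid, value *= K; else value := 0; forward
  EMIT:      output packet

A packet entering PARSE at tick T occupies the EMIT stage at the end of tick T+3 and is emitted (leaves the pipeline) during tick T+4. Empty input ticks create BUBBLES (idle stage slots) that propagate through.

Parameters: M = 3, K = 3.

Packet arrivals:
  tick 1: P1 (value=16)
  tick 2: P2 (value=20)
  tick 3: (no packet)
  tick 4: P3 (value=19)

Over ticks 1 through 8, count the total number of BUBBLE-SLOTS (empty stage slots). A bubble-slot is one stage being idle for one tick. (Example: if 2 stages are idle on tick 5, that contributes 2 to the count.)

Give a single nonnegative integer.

Answer: 20

Derivation:
Tick 1: [PARSE:P1(v=16,ok=F), VALIDATE:-, TRANSFORM:-, EMIT:-] out:-; bubbles=3
Tick 2: [PARSE:P2(v=20,ok=F), VALIDATE:P1(v=16,ok=F), TRANSFORM:-, EMIT:-] out:-; bubbles=2
Tick 3: [PARSE:-, VALIDATE:P2(v=20,ok=F), TRANSFORM:P1(v=0,ok=F), EMIT:-] out:-; bubbles=2
Tick 4: [PARSE:P3(v=19,ok=F), VALIDATE:-, TRANSFORM:P2(v=0,ok=F), EMIT:P1(v=0,ok=F)] out:-; bubbles=1
Tick 5: [PARSE:-, VALIDATE:P3(v=19,ok=T), TRANSFORM:-, EMIT:P2(v=0,ok=F)] out:P1(v=0); bubbles=2
Tick 6: [PARSE:-, VALIDATE:-, TRANSFORM:P3(v=57,ok=T), EMIT:-] out:P2(v=0); bubbles=3
Tick 7: [PARSE:-, VALIDATE:-, TRANSFORM:-, EMIT:P3(v=57,ok=T)] out:-; bubbles=3
Tick 8: [PARSE:-, VALIDATE:-, TRANSFORM:-, EMIT:-] out:P3(v=57); bubbles=4
Total bubble-slots: 20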